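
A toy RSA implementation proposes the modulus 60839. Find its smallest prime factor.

60839 is odd.
Digit sum 26, not divisible by 3.
Ends in 9: not divisible by 5.
7: 60839 = 7·8691 + 2
11: 60839 = 11·5530 + 9
13: 60839 = 13·4679 + 12
17: 60839 = 17·3578 + 13
19: 60839 = 19·3202 + 1
23: 60839 = 23·2645 + 4
29: 60839 = 29·2097 + 26
31: 60839 = 31·1962 + 17
37: 60839 = 37·1644 + 11
41: 60839 = 41·1483 + 36
43: 60839 = 43·1414 + 37
47: 60839 = 47·1294 + 21
53: 60839 = 53·1147 + 48
59: 60839 = 59·1031 + 10
61: 60839 = 61·997 + 22
67: 60839 = 67·908 + 3
71: 60839 = 71·856 + 63
73: 60839 = 73·833 + 30
79: 60839 = 79·770 + 9
83: 60839 = 83·733

83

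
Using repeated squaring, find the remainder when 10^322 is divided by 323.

270

10^1 ≡ 10 (mod 323)
10^2 ≡ 10^2 = 100 ≡ 100 (mod 323)
10^4 ≡ 100^2 = 10000 ≡ 310 (mod 323)
10^8 ≡ 310^2 = 96100 ≡ 169 (mod 323)
10^16 ≡ 169^2 = 28561 ≡ 137 (mod 323)
10^32 ≡ 137^2 = 18769 ≡ 35 (mod 323)
10^64 ≡ 35^2 = 1225 ≡ 256 (mod 323)
10^128 ≡ 256^2 = 65536 ≡ 290 (mod 323)
10^256 ≡ 290^2 = 84100 ≡ 120 (mod 323)
322 = 256 + 64 + 2 in binary powers of 2.
So 10^322 ≡ 120 · 256 · 100 ≡ 270 (mod 323).
Since 270 ≠ 1, base 10 is a Fermat witness: 323 is composite.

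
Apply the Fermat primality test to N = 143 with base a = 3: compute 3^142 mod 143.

42

3^1 ≡ 3 (mod 143)
3^2 ≡ 3^2 = 9 ≡ 9 (mod 143)
3^4 ≡ 9^2 = 81 ≡ 81 (mod 143)
3^8 ≡ 81^2 = 6561 ≡ 126 (mod 143)
3^16 ≡ 126^2 = 15876 ≡ 3 (mod 143)
3^32 ≡ 3^2 = 9 ≡ 9 (mod 143)
3^64 ≡ 9^2 = 81 ≡ 81 (mod 143)
3^128 ≡ 81^2 = 6561 ≡ 126 (mod 143)
142 = 128 + 8 + 4 + 2 in binary powers of 2.
So 3^142 ≡ 126 · 126 · 81 · 9 ≡ 42 (mod 143).
Since 42 ≠ 1, base 3 is a Fermat witness: 143 is composite.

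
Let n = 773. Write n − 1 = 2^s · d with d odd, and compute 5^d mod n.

773 − 1 = 772 = 2^2 · 193, so d = 193.
5^1 ≡ 5 (mod 773)
5^2 ≡ 5^2 = 25 ≡ 25 (mod 773)
5^4 ≡ 25^2 = 625 ≡ 625 (mod 773)
5^8 ≡ 625^2 = 390625 ≡ 260 (mod 773)
5^16 ≡ 260^2 = 67600 ≡ 349 (mod 773)
5^32 ≡ 349^2 = 121801 ≡ 440 (mod 773)
5^64 ≡ 440^2 = 193600 ≡ 350 (mod 773)
5^128 ≡ 350^2 = 122500 ≡ 366 (mod 773)
193 = 128 + 64 + 1 in binary powers of 2.
So 5^193 ≡ 366 · 350 · 5 ≡ 456 (mod 773).
Squaring chain: 456 → 772; reaches −1, so base 5 does not prove 773 composite.

456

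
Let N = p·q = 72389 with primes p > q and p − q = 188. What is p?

Since p = q + 188, we have 72389 = q(q + 188), so q² + 188q − 72389 = 0.
Discriminant: 188² + 4·72389 = 35344 + 289556 = 324900; √324900 = 570.
q = (−188 + 570)/2 = 191, and p = q + 188 = 379.
Check: 191 · 379 = 72389.

379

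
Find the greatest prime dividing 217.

31

217 = 7 · 31
31 is prime.
So 217 = 7 · 31; the largest prime factor is 31.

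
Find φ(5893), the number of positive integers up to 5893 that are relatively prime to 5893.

5740

Factor: 5893 = 71 · 83.
φ(5893) = (71−1) · (83−1) = 70 · 82 = 5740.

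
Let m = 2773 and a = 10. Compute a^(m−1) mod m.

10^1 ≡ 10 (mod 2773)
10^2 ≡ 10^2 = 100 ≡ 100 (mod 2773)
10^4 ≡ 100^2 = 10000 ≡ 1681 (mod 2773)
10^8 ≡ 1681^2 = 2825761 ≡ 74 (mod 2773)
10^16 ≡ 74^2 = 5476 ≡ 2703 (mod 2773)
10^32 ≡ 2703^2 = 7306209 ≡ 2127 (mod 2773)
10^64 ≡ 2127^2 = 4524129 ≡ 1366 (mod 2773)
10^128 ≡ 1366^2 = 1865956 ≡ 2500 (mod 2773)
10^256 ≡ 2500^2 = 6250000 ≡ 2431 (mod 2773)
10^512 ≡ 2431^2 = 5909761 ≡ 498 (mod 2773)
10^1024 ≡ 498^2 = 248004 ≡ 1207 (mod 2773)
10^2048 ≡ 1207^2 = 1456849 ≡ 1024 (mod 2773)
2772 = 2048 + 512 + 128 + 64 + 16 + 4 in binary powers of 2.
So 10^2772 ≡ 1024 · 498 · 2500 · 1366 · 2703 · 1681 ≡ 1113 (mod 2773).
Since 1113 ≠ 1, base 10 is a Fermat witness: 2773 is composite.

1113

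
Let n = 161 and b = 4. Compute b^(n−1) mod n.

25

4^1 ≡ 4 (mod 161)
4^2 ≡ 4^2 = 16 ≡ 16 (mod 161)
4^4 ≡ 16^2 = 256 ≡ 95 (mod 161)
4^8 ≡ 95^2 = 9025 ≡ 9 (mod 161)
4^16 ≡ 9^2 = 81 ≡ 81 (mod 161)
4^32 ≡ 81^2 = 6561 ≡ 121 (mod 161)
4^64 ≡ 121^2 = 14641 ≡ 151 (mod 161)
4^128 ≡ 151^2 = 22801 ≡ 100 (mod 161)
160 = 128 + 32 in binary powers of 2.
So 4^160 ≡ 100 · 121 ≡ 25 (mod 161).
Since 25 ≠ 1, base 4 is a Fermat witness: 161 is composite.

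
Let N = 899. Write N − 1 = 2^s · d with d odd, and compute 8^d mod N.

899 − 1 = 898 = 2^1 · 449, so d = 449.
8^1 ≡ 8 (mod 899)
8^2 ≡ 8^2 = 64 ≡ 64 (mod 899)
8^4 ≡ 64^2 = 4096 ≡ 500 (mod 899)
8^8 ≡ 500^2 = 250000 ≡ 78 (mod 899)
8^16 ≡ 78^2 = 6084 ≡ 690 (mod 899)
8^32 ≡ 690^2 = 476100 ≡ 529 (mod 899)
8^64 ≡ 529^2 = 279841 ≡ 252 (mod 899)
8^128 ≡ 252^2 = 63504 ≡ 574 (mod 899)
8^256 ≡ 574^2 = 329476 ≡ 442 (mod 899)
449 = 256 + 128 + 64 + 1 in binary powers of 2.
So 8^449 ≡ 442 · 574 · 252 · 8 ≡ 66 (mod 899).
Squaring chain: 66; never reaches −1, so base 8 is a Miller–Rabin witness that 899 is composite.

66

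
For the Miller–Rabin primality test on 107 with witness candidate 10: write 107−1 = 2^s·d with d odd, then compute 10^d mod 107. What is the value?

107 − 1 = 106 = 2^1 · 53, so d = 53.
10^1 ≡ 10 (mod 107)
10^2 ≡ 10^2 = 100 ≡ 100 (mod 107)
10^4 ≡ 100^2 = 10000 ≡ 49 (mod 107)
10^8 ≡ 49^2 = 2401 ≡ 47 (mod 107)
10^16 ≡ 47^2 = 2209 ≡ 69 (mod 107)
10^32 ≡ 69^2 = 4761 ≡ 53 (mod 107)
53 = 32 + 16 + 4 + 1 in binary powers of 2.
So 10^53 ≡ 53 · 69 · 49 · 10 ≡ 1 (mod 107).
Since 10^d ≡ 1 (mod 107), base 10 does not prove 107 composite.

1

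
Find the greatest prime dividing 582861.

89

582861 = 3 · 194287
194287 = 37 · 5251
5251 = 59 · 89
89 is prime.
So 582861 = 3 · 37 · 59 · 89; the largest prime factor is 89.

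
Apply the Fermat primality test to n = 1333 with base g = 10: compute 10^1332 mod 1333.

686

10^1 ≡ 10 (mod 1333)
10^2 ≡ 10^2 = 100 ≡ 100 (mod 1333)
10^4 ≡ 100^2 = 10000 ≡ 669 (mod 1333)
10^8 ≡ 669^2 = 447561 ≡ 1006 (mod 1333)
10^16 ≡ 1006^2 = 1012036 ≡ 289 (mod 1333)
10^32 ≡ 289^2 = 83521 ≡ 875 (mod 1333)
10^64 ≡ 875^2 = 765625 ≡ 483 (mod 1333)
10^128 ≡ 483^2 = 233289 ≡ 14 (mod 1333)
10^256 ≡ 14^2 = 196 ≡ 196 (mod 1333)
10^512 ≡ 196^2 = 38416 ≡ 1092 (mod 1333)
10^1024 ≡ 1092^2 = 1192464 ≡ 762 (mod 1333)
1332 = 1024 + 256 + 32 + 16 + 4 in binary powers of 2.
So 10^1332 ≡ 762 · 196 · 875 · 289 · 669 ≡ 686 (mod 1333).
Since 686 ≠ 1, base 10 is a Fermat witness: 1333 is composite.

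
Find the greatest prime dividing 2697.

2697 = 3 · 899
899 = 29 · 31
31 is prime.
So 2697 = 3 · 29 · 31; the largest prime factor is 31.

31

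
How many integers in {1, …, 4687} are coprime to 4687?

4536

Factor: 4687 = 43 · 109.
φ(4687) = (43−1) · (109−1) = 42 · 108 = 4536.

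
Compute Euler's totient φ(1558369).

1504800

Factor: 1558369 = 41 · 191 · 199.
φ(1558369) = (41−1) · (191−1) · (199−1) = 40 · 190 · 198 = 1504800.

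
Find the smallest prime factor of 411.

3

411 is odd.
Digit sum 6, divisible by 3.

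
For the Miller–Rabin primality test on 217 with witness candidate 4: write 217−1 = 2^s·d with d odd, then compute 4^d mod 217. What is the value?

78

217 − 1 = 216 = 2^3 · 27, so d = 27.
4^1 ≡ 4 (mod 217)
4^2 ≡ 4^2 = 16 ≡ 16 (mod 217)
4^4 ≡ 16^2 = 256 ≡ 39 (mod 217)
4^8 ≡ 39^2 = 1521 ≡ 2 (mod 217)
4^16 ≡ 2^2 = 4 ≡ 4 (mod 217)
27 = 16 + 8 + 2 + 1 in binary powers of 2.
So 4^27 ≡ 4 · 2 · 16 · 4 ≡ 78 (mod 217).
Squaring chain: 78 → 8 → 64; never reaches −1, so base 4 is a Miller–Rabin witness that 217 is composite.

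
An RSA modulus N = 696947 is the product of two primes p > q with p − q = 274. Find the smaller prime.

709

Since p = q + 274, we have 696947 = q(q + 274), so q² + 274q − 696947 = 0.
Discriminant: 274² + 4·696947 = 75076 + 2787788 = 2862864; √2862864 = 1692.
q = (−274 + 1692)/2 = 709, and p = q + 274 = 983.
Check: 709 · 983 = 696947.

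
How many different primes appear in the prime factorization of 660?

660 = 2^2 · 165
165 = 3 · 55
55 = 5 · 11
660 = 2^2 · 3 · 5 · 11, which has 4 distinct prime factors.

4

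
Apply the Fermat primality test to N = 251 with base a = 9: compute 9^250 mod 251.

1

9^1 ≡ 9 (mod 251)
9^2 ≡ 9^2 = 81 ≡ 81 (mod 251)
9^4 ≡ 81^2 = 6561 ≡ 35 (mod 251)
9^8 ≡ 35^2 = 1225 ≡ 221 (mod 251)
9^16 ≡ 221^2 = 48841 ≡ 147 (mod 251)
9^32 ≡ 147^2 = 21609 ≡ 23 (mod 251)
9^64 ≡ 23^2 = 529 ≡ 27 (mod 251)
9^128 ≡ 27^2 = 729 ≡ 227 (mod 251)
250 = 128 + 64 + 32 + 16 + 8 + 2 in binary powers of 2.
So 9^250 ≡ 227 · 27 · 23 · 147 · 221 · 81 ≡ 1 (mod 251).
Since the result is 1, base 9 gives no evidence that 251 is composite.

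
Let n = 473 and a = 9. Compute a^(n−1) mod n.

9^1 ≡ 9 (mod 473)
9^2 ≡ 9^2 = 81 ≡ 81 (mod 473)
9^4 ≡ 81^2 = 6561 ≡ 412 (mod 473)
9^8 ≡ 412^2 = 169744 ≡ 410 (mod 473)
9^16 ≡ 410^2 = 168100 ≡ 185 (mod 473)
9^32 ≡ 185^2 = 34225 ≡ 169 (mod 473)
9^64 ≡ 169^2 = 28561 ≡ 181 (mod 473)
9^128 ≡ 181^2 = 32761 ≡ 124 (mod 473)
9^256 ≡ 124^2 = 15376 ≡ 240 (mod 473)
472 = 256 + 128 + 64 + 16 + 8 in binary powers of 2.
So 9^472 ≡ 240 · 124 · 181 · 185 · 410 ≡ 444 (mod 473).
Since 444 ≠ 1, base 9 is a Fermat witness: 473 is composite.

444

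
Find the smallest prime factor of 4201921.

4201921 is odd.
Digit sum 19, not divisible by 3.
Ends in 1: not divisible by 5.
7: 4201921 = 7·600274 + 3
11: 4201921 = 11·381992 + 9
13: 4201921 = 13·323224 + 9
17: 4201921 = 17·247171 + 14
19: 4201921 = 19·221153 + 14
23: 4201921 = 23·182692 + 5
29: 4201921 = 29·144893 + 24
31: 4201921 = 31·135545 + 26
37: 4201921 = 37·113565 + 16
41: 4201921 = 41·102485 + 36
43: 4201921 = 43·97719 + 4
47: 4201921 = 47·89402 + 27
53: 4201921 = 53·79281 + 28
59: 4201921 = 59·71219

59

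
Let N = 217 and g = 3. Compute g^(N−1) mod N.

78

3^1 ≡ 3 (mod 217)
3^2 ≡ 3^2 = 9 ≡ 9 (mod 217)
3^4 ≡ 9^2 = 81 ≡ 81 (mod 217)
3^8 ≡ 81^2 = 6561 ≡ 51 (mod 217)
3^16 ≡ 51^2 = 2601 ≡ 214 (mod 217)
3^32 ≡ 214^2 = 45796 ≡ 9 (mod 217)
3^64 ≡ 9^2 = 81 ≡ 81 (mod 217)
3^128 ≡ 81^2 = 6561 ≡ 51 (mod 217)
216 = 128 + 64 + 16 + 8 in binary powers of 2.
So 3^216 ≡ 51 · 81 · 214 · 51 ≡ 78 (mod 217).
Since 78 ≠ 1, base 3 is a Fermat witness: 217 is composite.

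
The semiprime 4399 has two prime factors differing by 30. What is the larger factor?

83

Since p = q + 30, we have 4399 = q(q + 30), so q² + 30q − 4399 = 0.
Discriminant: 30² + 4·4399 = 900 + 17596 = 18496; √18496 = 136.
q = (−30 + 136)/2 = 53, and p = q + 30 = 83.
Check: 53 · 83 = 4399.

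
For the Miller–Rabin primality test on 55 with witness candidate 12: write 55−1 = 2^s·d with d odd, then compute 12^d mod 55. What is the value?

55 − 1 = 54 = 2^1 · 27, so d = 27.
12^1 ≡ 12 (mod 55)
12^2 ≡ 12^2 = 144 ≡ 34 (mod 55)
12^4 ≡ 34^2 = 1156 ≡ 1 (mod 55)
12^8 ≡ 1^2 = 1 ≡ 1 (mod 55)
12^16 ≡ 1^2 = 1 ≡ 1 (mod 55)
27 = 16 + 8 + 2 + 1 in binary powers of 2.
So 12^27 ≡ 1 · 1 · 34 · 12 ≡ 23 (mod 55).
Squaring chain: 23; never reaches −1, so base 12 is a Miller–Rabin witness that 55 is composite.

23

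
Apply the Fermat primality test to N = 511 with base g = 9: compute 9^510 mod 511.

9^1 ≡ 9 (mod 511)
9^2 ≡ 9^2 = 81 ≡ 81 (mod 511)
9^4 ≡ 81^2 = 6561 ≡ 429 (mod 511)
9^8 ≡ 429^2 = 184041 ≡ 81 (mod 511)
9^16 ≡ 81^2 = 6561 ≡ 429 (mod 511)
9^32 ≡ 429^2 = 184041 ≡ 81 (mod 511)
9^64 ≡ 81^2 = 6561 ≡ 429 (mod 511)
9^128 ≡ 429^2 = 184041 ≡ 81 (mod 511)
9^256 ≡ 81^2 = 6561 ≡ 429 (mod 511)
510 = 256 + 128 + 64 + 32 + 16 + 8 + 4 + 2 in binary powers of 2.
So 9^510 ≡ 429 · 81 · 429 · 81 · 429 · 81 · 429 · 81 ≡ 1 (mod 511).
Since the result is 1, base 9 gives no evidence that 511 is composite.

1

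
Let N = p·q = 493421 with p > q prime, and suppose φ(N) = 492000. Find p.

821

φ(n) = (p−1)(q−1) = n − (p+q) + 1, so p + q = 493421 − 492000 + 1 = 1422.
p and q are the roots of t² − 1422t + 493421 = 0.
Discriminant: 1422² − 4·493421 = 2022084 − 1973684 = 48400; √48400 = 220.
q = (1422 − 220)/2 = 601, p = (1422 + 220)/2 = 821.
Check: 601 · 821 = 493421.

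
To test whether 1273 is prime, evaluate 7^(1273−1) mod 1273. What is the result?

1179

7^1 ≡ 7 (mod 1273)
7^2 ≡ 7^2 = 49 ≡ 49 (mod 1273)
7^4 ≡ 49^2 = 2401 ≡ 1128 (mod 1273)
7^8 ≡ 1128^2 = 1272384 ≡ 657 (mod 1273)
7^16 ≡ 657^2 = 431649 ≡ 102 (mod 1273)
7^32 ≡ 102^2 = 10404 ≡ 220 (mod 1273)
7^64 ≡ 220^2 = 48400 ≡ 26 (mod 1273)
7^128 ≡ 26^2 = 676 ≡ 676 (mod 1273)
7^256 ≡ 676^2 = 456976 ≡ 1242 (mod 1273)
7^512 ≡ 1242^2 = 1542564 ≡ 961 (mod 1273)
7^1024 ≡ 961^2 = 923521 ≡ 596 (mod 1273)
1272 = 1024 + 128 + 64 + 32 + 16 + 8 in binary powers of 2.
So 7^1272 ≡ 596 · 676 · 26 · 220 · 102 · 657 ≡ 1179 (mod 1273).
Since 1179 ≠ 1, base 7 is a Fermat witness: 1273 is composite.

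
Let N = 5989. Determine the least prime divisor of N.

5989 is odd.
Digit sum 31, not divisible by 3.
Ends in 9: not divisible by 5.
7: 5989 = 7·855 + 4
11: 5989 = 11·544 + 5
13: 5989 = 13·460 + 9
17: 5989 = 17·352 + 5
19: 5989 = 19·315 + 4
23: 5989 = 23·260 + 9
29: 5989 = 29·206 + 15
31: 5989 = 31·193 + 6
37: 5989 = 37·161 + 32
41: 5989 = 41·146 + 3
43: 5989 = 43·139 + 12
47: 5989 = 47·127 + 20
53: 5989 = 53·113

53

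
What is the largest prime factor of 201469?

201469 = 31 · 6499
6499 = 67 · 97
97 is prime.
So 201469 = 31 · 67 · 97; the largest prime factor is 97.

97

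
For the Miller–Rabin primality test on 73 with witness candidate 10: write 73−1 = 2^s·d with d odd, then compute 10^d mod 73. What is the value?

10

73 − 1 = 72 = 2^3 · 9, so d = 9.
10^1 ≡ 10 (mod 73)
10^2 ≡ 10^2 = 100 ≡ 27 (mod 73)
10^4 ≡ 27^2 = 729 ≡ 72 (mod 73)
10^8 ≡ 72^2 = 5184 ≡ 1 (mod 73)
9 = 8 + 1 in binary powers of 2.
So 10^9 ≡ 1 · 10 ≡ 10 (mod 73).
Squaring chain: 10 → 27 → 72; reaches −1, so base 10 does not prove 73 composite.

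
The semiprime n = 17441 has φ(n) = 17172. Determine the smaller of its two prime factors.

φ(n) = (p−1)(q−1) = n − (p+q) + 1, so p + q = 17441 − 17172 + 1 = 270.
p and q are the roots of t² − 270t + 17441 = 0.
Discriminant: 270² − 4·17441 = 72900 − 69764 = 3136; √3136 = 56.
q = (270 − 56)/2 = 107, p = (270 + 56)/2 = 163.
Check: 107 · 163 = 17441.

107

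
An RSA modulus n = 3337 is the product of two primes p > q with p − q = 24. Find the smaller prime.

47

Since p = q + 24, we have 3337 = q(q + 24), so q² + 24q − 3337 = 0.
Discriminant: 24² + 4·3337 = 576 + 13348 = 13924; √13924 = 118.
q = (−24 + 118)/2 = 47, and p = q + 24 = 71.
Check: 47 · 71 = 3337.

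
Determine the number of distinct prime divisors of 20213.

3

20213 = 17 · 1189
1189 = 29 · 41
20213 = 17 · 29 · 41, which has 3 distinct prime factors.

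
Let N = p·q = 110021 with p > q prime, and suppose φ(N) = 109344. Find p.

φ(n) = (p−1)(q−1) = n − (p+q) + 1, so p + q = 110021 − 109344 + 1 = 678.
p and q are the roots of t² − 678t + 110021 = 0.
Discriminant: 678² − 4·110021 = 459684 − 440084 = 19600; √19600 = 140.
q = (678 − 140)/2 = 269, p = (678 + 140)/2 = 409.
Check: 269 · 409 = 110021.

409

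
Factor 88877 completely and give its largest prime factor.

61

88877 = 31 · 2867
2867 = 47 · 61
61 is prime.
So 88877 = 31 · 47 · 61; the largest prime factor is 61.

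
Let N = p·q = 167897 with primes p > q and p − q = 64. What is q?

379

Since p = q + 64, we have 167897 = q(q + 64), so q² + 64q − 167897 = 0.
Discriminant: 64² + 4·167897 = 4096 + 671588 = 675684; √675684 = 822.
q = (−64 + 822)/2 = 379, and p = q + 64 = 443.
Check: 379 · 443 = 167897.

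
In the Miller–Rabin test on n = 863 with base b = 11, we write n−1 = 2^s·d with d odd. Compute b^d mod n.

863 − 1 = 862 = 2^1 · 431, so d = 431.
11^1 ≡ 11 (mod 863)
11^2 ≡ 11^2 = 121 ≡ 121 (mod 863)
11^4 ≡ 121^2 = 14641 ≡ 833 (mod 863)
11^8 ≡ 833^2 = 693889 ≡ 37 (mod 863)
11^16 ≡ 37^2 = 1369 ≡ 506 (mod 863)
11^32 ≡ 506^2 = 256036 ≡ 588 (mod 863)
11^64 ≡ 588^2 = 345744 ≡ 544 (mod 863)
11^128 ≡ 544^2 = 295936 ≡ 790 (mod 863)
11^256 ≡ 790^2 = 624100 ≡ 151 (mod 863)
431 = 256 + 128 + 32 + 8 + 4 + 2 + 1 in binary powers of 2.
So 11^431 ≡ 151 · 790 · 588 · 37 · 833 · 121 · 11 ≡ 862 (mod 863).
Since 11^d ≡ 862 (mod 863), base 11 does not prove 863 composite.

862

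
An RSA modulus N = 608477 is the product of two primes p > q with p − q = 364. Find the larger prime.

983

Since p = q + 364, we have 608477 = q(q + 364), so q² + 364q − 608477 = 0.
Discriminant: 364² + 4·608477 = 132496 + 2433908 = 2566404; √2566404 = 1602.
q = (−364 + 1602)/2 = 619, and p = q + 364 = 983.
Check: 619 · 983 = 608477.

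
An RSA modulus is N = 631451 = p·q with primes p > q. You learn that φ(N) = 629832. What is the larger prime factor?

φ(n) = (p−1)(q−1) = n − (p+q) + 1, so p + q = 631451 − 629832 + 1 = 1620.
p and q are the roots of t² − 1620t + 631451 = 0.
Discriminant: 1620² − 4·631451 = 2624400 − 2525804 = 98596; √98596 = 314.
q = (1620 − 314)/2 = 653, p = (1620 + 314)/2 = 967.
Check: 653 · 967 = 631451.

967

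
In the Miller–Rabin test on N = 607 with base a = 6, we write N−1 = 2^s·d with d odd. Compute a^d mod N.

606

607 − 1 = 606 = 2^1 · 303, so d = 303.
6^1 ≡ 6 (mod 607)
6^2 ≡ 6^2 = 36 ≡ 36 (mod 607)
6^4 ≡ 36^2 = 1296 ≡ 82 (mod 607)
6^8 ≡ 82^2 = 6724 ≡ 47 (mod 607)
6^16 ≡ 47^2 = 2209 ≡ 388 (mod 607)
6^32 ≡ 388^2 = 150544 ≡ 8 (mod 607)
6^64 ≡ 8^2 = 64 ≡ 64 (mod 607)
6^128 ≡ 64^2 = 4096 ≡ 454 (mod 607)
6^256 ≡ 454^2 = 206116 ≡ 343 (mod 607)
303 = 256 + 32 + 8 + 4 + 2 + 1 in binary powers of 2.
So 6^303 ≡ 343 · 8 · 47 · 82 · 36 · 6 ≡ 606 (mod 607).
Since 6^d ≡ 606 (mod 607), base 6 does not prove 607 composite.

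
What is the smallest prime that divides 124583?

124583 is odd.
Digit sum 23, not divisible by 3.
Ends in 3: not divisible by 5.
7: 124583 = 7·17797 + 4
11: 124583 = 11·11325 + 8
13: 124583 = 13·9583 + 4
17: 124583 = 17·7328 + 7
19: 124583 = 19·6557

19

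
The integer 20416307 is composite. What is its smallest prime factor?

67

20416307 is odd.
Digit sum 23, not divisible by 3.
Ends in 7: not divisible by 5.
7: 20416307 = 7·2916615 + 2
11: 20416307 = 11·1856027 + 10
13: 20416307 = 13·1570485 + 2
17: 20416307 = 17·1200959 + 4
19: 20416307 = 19·1074542 + 9
23: 20416307 = 23·887665 + 12
29: 20416307 = 29·704010 + 17
31: 20416307 = 31·658590 + 17
37: 20416307 = 37·551792 + 3
41: 20416307 = 41·497958 + 29
43: 20416307 = 43·474797 + 36
47: 20416307 = 47·434389 + 24
53: 20416307 = 53·385213 + 18
59: 20416307 = 59·346039 + 6
61: 20416307 = 61·334693 + 34
67: 20416307 = 67·304721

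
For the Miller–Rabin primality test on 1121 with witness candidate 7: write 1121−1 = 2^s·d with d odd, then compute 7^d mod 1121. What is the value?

239

1121 − 1 = 1120 = 2^5 · 35, so d = 35.
7^1 ≡ 7 (mod 1121)
7^2 ≡ 7^2 = 49 ≡ 49 (mod 1121)
7^4 ≡ 49^2 = 2401 ≡ 159 (mod 1121)
7^8 ≡ 159^2 = 25281 ≡ 619 (mod 1121)
7^16 ≡ 619^2 = 383161 ≡ 900 (mod 1121)
7^32 ≡ 900^2 = 810000 ≡ 638 (mod 1121)
35 = 32 + 2 + 1 in binary powers of 2.
So 7^35 ≡ 638 · 49 · 7 ≡ 239 (mod 1121).
Squaring chain: 239 → 1071 → 258 → 425 → 144; never reaches −1, so base 7 is a Miller–Rabin witness that 1121 is composite.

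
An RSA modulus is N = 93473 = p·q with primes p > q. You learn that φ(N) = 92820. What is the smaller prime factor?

211

φ(n) = (p−1)(q−1) = n − (p+q) + 1, so p + q = 93473 − 92820 + 1 = 654.
p and q are the roots of t² − 654t + 93473 = 0.
Discriminant: 654² − 4·93473 = 427716 − 373892 = 53824; √53824 = 232.
q = (654 − 232)/2 = 211, p = (654 + 232)/2 = 443.
Check: 211 · 443 = 93473.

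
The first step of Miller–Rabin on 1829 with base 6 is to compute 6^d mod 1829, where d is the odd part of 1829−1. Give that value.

1742

1829 − 1 = 1828 = 2^2 · 457, so d = 457.
6^1 ≡ 6 (mod 1829)
6^2 ≡ 6^2 = 36 ≡ 36 (mod 1829)
6^4 ≡ 36^2 = 1296 ≡ 1296 (mod 1829)
6^8 ≡ 1296^2 = 1679616 ≡ 594 (mod 1829)
6^16 ≡ 594^2 = 352836 ≡ 1668 (mod 1829)
6^32 ≡ 1668^2 = 2782224 ≡ 315 (mod 1829)
6^64 ≡ 315^2 = 99225 ≡ 459 (mod 1829)
6^128 ≡ 459^2 = 210681 ≡ 346 (mod 1829)
6^256 ≡ 346^2 = 119716 ≡ 831 (mod 1829)
457 = 256 + 128 + 64 + 8 + 1 in binary powers of 2.
So 6^457 ≡ 831 · 346 · 459 · 594 · 6 ≡ 1742 (mod 1829).
Squaring chain: 1742 → 253; never reaches −1, so base 6 is a Miller–Rabin witness that 1829 is composite.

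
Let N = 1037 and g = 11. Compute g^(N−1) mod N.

489

11^1 ≡ 11 (mod 1037)
11^2 ≡ 11^2 = 121 ≡ 121 (mod 1037)
11^4 ≡ 121^2 = 14641 ≡ 123 (mod 1037)
11^8 ≡ 123^2 = 15129 ≡ 611 (mod 1037)
11^16 ≡ 611^2 = 373321 ≡ 1 (mod 1037)
11^32 ≡ 1^2 = 1 ≡ 1 (mod 1037)
11^64 ≡ 1^2 = 1 ≡ 1 (mod 1037)
11^128 ≡ 1^2 = 1 ≡ 1 (mod 1037)
11^256 ≡ 1^2 = 1 ≡ 1 (mod 1037)
11^512 ≡ 1^2 = 1 ≡ 1 (mod 1037)
11^1024 ≡ 1^2 = 1 ≡ 1 (mod 1037)
1036 = 1024 + 8 + 4 in binary powers of 2.
So 11^1036 ≡ 1 · 611 · 123 ≡ 489 (mod 1037).
Since 489 ≠ 1, base 11 is a Fermat witness: 1037 is composite.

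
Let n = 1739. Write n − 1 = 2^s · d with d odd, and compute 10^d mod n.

655

1739 − 1 = 1738 = 2^1 · 869, so d = 869.
10^1 ≡ 10 (mod 1739)
10^2 ≡ 10^2 = 100 ≡ 100 (mod 1739)
10^4 ≡ 100^2 = 10000 ≡ 1305 (mod 1739)
10^8 ≡ 1305^2 = 1703025 ≡ 544 (mod 1739)
10^16 ≡ 544^2 = 295936 ≡ 306 (mod 1739)
10^32 ≡ 306^2 = 93636 ≡ 1469 (mod 1739)
10^64 ≡ 1469^2 = 2157961 ≡ 1601 (mod 1739)
10^128 ≡ 1601^2 = 2563201 ≡ 1654 (mod 1739)
10^256 ≡ 1654^2 = 2735716 ≡ 269 (mod 1739)
10^512 ≡ 269^2 = 72361 ≡ 1062 (mod 1739)
869 = 512 + 256 + 64 + 32 + 4 + 1 in binary powers of 2.
So 10^869 ≡ 1062 · 269 · 1601 · 1469 · 1305 · 10 ≡ 655 (mod 1739).
Squaring chain: 655; never reaches −1, so base 10 is a Miller–Rabin witness that 1739 is composite.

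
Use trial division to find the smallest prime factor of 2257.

37

2257 is odd.
Digit sum 16, not divisible by 3.
Ends in 7: not divisible by 5.
7: 2257 = 7·322 + 3
11: 2257 = 11·205 + 2
13: 2257 = 13·173 + 8
17: 2257 = 17·132 + 13
19: 2257 = 19·118 + 15
23: 2257 = 23·98 + 3
29: 2257 = 29·77 + 24
31: 2257 = 31·72 + 25
37: 2257 = 37·61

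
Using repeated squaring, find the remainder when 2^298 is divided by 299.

140

2^1 ≡ 2 (mod 299)
2^2 ≡ 2^2 = 4 ≡ 4 (mod 299)
2^4 ≡ 4^2 = 16 ≡ 16 (mod 299)
2^8 ≡ 16^2 = 256 ≡ 256 (mod 299)
2^16 ≡ 256^2 = 65536 ≡ 55 (mod 299)
2^32 ≡ 55^2 = 3025 ≡ 35 (mod 299)
2^64 ≡ 35^2 = 1225 ≡ 29 (mod 299)
2^128 ≡ 29^2 = 841 ≡ 243 (mod 299)
2^256 ≡ 243^2 = 59049 ≡ 146 (mod 299)
298 = 256 + 32 + 8 + 2 in binary powers of 2.
So 2^298 ≡ 146 · 35 · 256 · 4 ≡ 140 (mod 299).
Since 140 ≠ 1, base 2 is a Fermat witness: 299 is composite.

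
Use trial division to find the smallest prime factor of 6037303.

67

6037303 is odd.
Digit sum 22, not divisible by 3.
Ends in 3: not divisible by 5.
7: 6037303 = 7·862471 + 6
11: 6037303 = 11·548845 + 8
13: 6037303 = 13·464407 + 12
17: 6037303 = 17·355135 + 8
19: 6037303 = 19·317752 + 15
23: 6037303 = 23·262491 + 10
29: 6037303 = 29·208182 + 25
31: 6037303 = 31·194751 + 22
37: 6037303 = 37·163170 + 13
41: 6037303 = 41·147251 + 12
43: 6037303 = 43·140402 + 17
47: 6037303 = 47·128453 + 12
53: 6037303 = 53·113911 + 20
59: 6037303 = 59·102327 + 10
61: 6037303 = 61·98972 + 11
67: 6037303 = 67·90109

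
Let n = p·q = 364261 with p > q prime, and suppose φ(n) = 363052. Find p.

647

φ(n) = (p−1)(q−1) = n − (p+q) + 1, so p + q = 364261 − 363052 + 1 = 1210.
p and q are the roots of t² − 1210t + 364261 = 0.
Discriminant: 1210² − 4·364261 = 1464100 − 1457044 = 7056; √7056 = 84.
q = (1210 − 84)/2 = 563, p = (1210 + 84)/2 = 647.
Check: 563 · 647 = 364261.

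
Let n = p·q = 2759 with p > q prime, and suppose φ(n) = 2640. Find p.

φ(n) = (p−1)(q−1) = n − (p+q) + 1, so p + q = 2759 − 2640 + 1 = 120.
p and q are the roots of t² − 120t + 2759 = 0.
Discriminant: 120² − 4·2759 = 14400 − 11036 = 3364; √3364 = 58.
q = (120 − 58)/2 = 31, p = (120 + 58)/2 = 89.
Check: 31 · 89 = 2759.

89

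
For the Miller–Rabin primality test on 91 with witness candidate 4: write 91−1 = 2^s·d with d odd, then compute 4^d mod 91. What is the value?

64

91 − 1 = 90 = 2^1 · 45, so d = 45.
4^1 ≡ 4 (mod 91)
4^2 ≡ 4^2 = 16 ≡ 16 (mod 91)
4^4 ≡ 16^2 = 256 ≡ 74 (mod 91)
4^8 ≡ 74^2 = 5476 ≡ 16 (mod 91)
4^16 ≡ 16^2 = 256 ≡ 74 (mod 91)
4^32 ≡ 74^2 = 5476 ≡ 16 (mod 91)
45 = 32 + 8 + 4 + 1 in binary powers of 2.
So 4^45 ≡ 16 · 16 · 74 · 4 ≡ 64 (mod 91).
Squaring chain: 64; never reaches −1, so base 4 is a Miller–Rabin witness that 91 is composite.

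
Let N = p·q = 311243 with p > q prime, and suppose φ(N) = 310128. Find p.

φ(n) = (p−1)(q−1) = n − (p+q) + 1, so p + q = 311243 − 310128 + 1 = 1116.
p and q are the roots of t² − 1116t + 311243 = 0.
Discriminant: 1116² − 4·311243 = 1245456 − 1244972 = 484; √484 = 22.
q = (1116 − 22)/2 = 547, p = (1116 + 22)/2 = 569.
Check: 547 · 569 = 311243.

569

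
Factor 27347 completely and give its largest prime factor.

27347 = 23 · 1189
1189 = 29 · 41
41 is prime.
So 27347 = 23 · 29 · 41; the largest prime factor is 41.

41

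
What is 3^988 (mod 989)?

3^1 ≡ 3 (mod 989)
3^2 ≡ 3^2 = 9 ≡ 9 (mod 989)
3^4 ≡ 9^2 = 81 ≡ 81 (mod 989)
3^8 ≡ 81^2 = 6561 ≡ 627 (mod 989)
3^16 ≡ 627^2 = 393129 ≡ 496 (mod 989)
3^32 ≡ 496^2 = 246016 ≡ 744 (mod 989)
3^64 ≡ 744^2 = 553536 ≡ 685 (mod 989)
3^128 ≡ 685^2 = 469225 ≡ 439 (mod 989)
3^256 ≡ 439^2 = 192721 ≡ 855 (mod 989)
3^512 ≡ 855^2 = 731025 ≡ 154 (mod 989)
988 = 512 + 256 + 128 + 64 + 16 + 8 + 4 in binary powers of 2.
So 3^988 ≡ 154 · 855 · 439 · 685 · 496 · 627 · 81 ≡ 685 (mod 989).
Since 685 ≠ 1, base 3 is a Fermat witness: 989 is composite.

685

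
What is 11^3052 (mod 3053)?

11^1 ≡ 11 (mod 3053)
11^2 ≡ 11^2 = 121 ≡ 121 (mod 3053)
11^4 ≡ 121^2 = 14641 ≡ 2429 (mod 3053)
11^8 ≡ 2429^2 = 5900041 ≡ 1645 (mod 3053)
11^16 ≡ 1645^2 = 2706025 ≡ 1067 (mod 3053)
11^32 ≡ 1067^2 = 1138489 ≡ 2773 (mod 3053)
11^64 ≡ 2773^2 = 7689529 ≡ 2075 (mod 3053)
11^128 ≡ 2075^2 = 4305625 ≡ 895 (mod 3053)
11^256 ≡ 895^2 = 801025 ≡ 1139 (mod 3053)
11^512 ≡ 1139^2 = 1297321 ≡ 2849 (mod 3053)
11^1024 ≡ 2849^2 = 8116801 ≡ 1927 (mod 3053)
11^2048 ≡ 1927^2 = 3713329 ≡ 881 (mod 3053)
3052 = 2048 + 512 + 256 + 128 + 64 + 32 + 8 + 4 in binary powers of 2.
So 11^3052 ≡ 881 · 2849 · 1139 · 895 · 2075 · 2773 · 1645 · 2429 ≡ 2968 (mod 3053).
Since 2968 ≠ 1, base 11 is a Fermat witness: 3053 is composite.

2968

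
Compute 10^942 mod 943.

469

10^1 ≡ 10 (mod 943)
10^2 ≡ 10^2 = 100 ≡ 100 (mod 943)
10^4 ≡ 100^2 = 10000 ≡ 570 (mod 943)
10^8 ≡ 570^2 = 324900 ≡ 508 (mod 943)
10^16 ≡ 508^2 = 258064 ≡ 625 (mod 943)
10^32 ≡ 625^2 = 390625 ≡ 223 (mod 943)
10^64 ≡ 223^2 = 49729 ≡ 693 (mod 943)
10^128 ≡ 693^2 = 480249 ≡ 262 (mod 943)
10^256 ≡ 262^2 = 68644 ≡ 748 (mod 943)
10^512 ≡ 748^2 = 559504 ≡ 305 (mod 943)
942 = 512 + 256 + 128 + 32 + 8 + 4 + 2 in binary powers of 2.
So 10^942 ≡ 305 · 748 · 262 · 223 · 508 · 570 · 100 ≡ 469 (mod 943).
Since 469 ≠ 1, base 10 is a Fermat witness: 943 is composite.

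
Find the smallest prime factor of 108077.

23

108077 is odd.
Digit sum 23, not divisible by 3.
Ends in 7: not divisible by 5.
7: 108077 = 7·15439 + 4
11: 108077 = 11·9825 + 2
13: 108077 = 13·8313 + 8
17: 108077 = 17·6357 + 8
19: 108077 = 19·5688 + 5
23: 108077 = 23·4699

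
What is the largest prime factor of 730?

730 = 2 · 365
365 = 5 · 73
73 is prime.
So 730 = 2 · 5 · 73; the largest prime factor is 73.

73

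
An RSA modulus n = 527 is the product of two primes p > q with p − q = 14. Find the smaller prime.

17

Since p = q + 14, we have 527 = q(q + 14), so q² + 14q − 527 = 0.
Discriminant: 14² + 4·527 = 196 + 2108 = 2304; √2304 = 48.
q = (−14 + 48)/2 = 17, and p = q + 14 = 31.
Check: 17 · 31 = 527.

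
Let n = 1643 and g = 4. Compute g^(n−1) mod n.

574

4^1 ≡ 4 (mod 1643)
4^2 ≡ 4^2 = 16 ≡ 16 (mod 1643)
4^4 ≡ 16^2 = 256 ≡ 256 (mod 1643)
4^8 ≡ 256^2 = 65536 ≡ 1459 (mod 1643)
4^16 ≡ 1459^2 = 2128681 ≡ 996 (mod 1643)
4^32 ≡ 996^2 = 992016 ≡ 1287 (mod 1643)
4^64 ≡ 1287^2 = 1656369 ≡ 225 (mod 1643)
4^128 ≡ 225^2 = 50625 ≡ 1335 (mod 1643)
4^256 ≡ 1335^2 = 1782225 ≡ 1213 (mod 1643)
4^512 ≡ 1213^2 = 1471369 ≡ 884 (mod 1643)
4^1024 ≡ 884^2 = 781456 ≡ 1031 (mod 1643)
1642 = 1024 + 512 + 64 + 32 + 8 + 2 in binary powers of 2.
So 4^1642 ≡ 1031 · 884 · 225 · 1287 · 1459 · 16 ≡ 574 (mod 1643).
Since 574 ≠ 1, base 4 is a Fermat witness: 1643 is composite.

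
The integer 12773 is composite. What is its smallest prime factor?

53

12773 is odd.
Digit sum 20, not divisible by 3.
Ends in 3: not divisible by 5.
7: 12773 = 7·1824 + 5
11: 12773 = 11·1161 + 2
13: 12773 = 13·982 + 7
17: 12773 = 17·751 + 6
19: 12773 = 19·672 + 5
23: 12773 = 23·555 + 8
29: 12773 = 29·440 + 13
31: 12773 = 31·412 + 1
37: 12773 = 37·345 + 8
41: 12773 = 41·311 + 22
43: 12773 = 43·297 + 2
47: 12773 = 47·271 + 36
53: 12773 = 53·241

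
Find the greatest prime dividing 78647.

59

78647 = 31 · 2537
2537 = 43 · 59
59 is prime.
So 78647 = 31 · 43 · 59; the largest prime factor is 59.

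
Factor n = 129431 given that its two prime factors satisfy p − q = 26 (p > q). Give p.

Since p = q + 26, we have 129431 = q(q + 26), so q² + 26q − 129431 = 0.
Discriminant: 26² + 4·129431 = 676 + 517724 = 518400; √518400 = 720.
q = (−26 + 720)/2 = 347, and p = q + 26 = 373.
Check: 347 · 373 = 129431.

373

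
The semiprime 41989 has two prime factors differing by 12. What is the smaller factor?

199

Since p = q + 12, we have 41989 = q(q + 12), so q² + 12q − 41989 = 0.
Discriminant: 12² + 4·41989 = 144 + 167956 = 168100; √168100 = 410.
q = (−12 + 410)/2 = 199, and p = q + 12 = 211.
Check: 199 · 211 = 41989.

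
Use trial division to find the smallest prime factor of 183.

183 is odd.
Digit sum 12, divisible by 3.

3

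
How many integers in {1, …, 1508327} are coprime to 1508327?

1462240

Factor: 1508327 = 53 · 149 · 191.
φ(1508327) = (53−1) · (149−1) · (191−1) = 52 · 148 · 190 = 1462240.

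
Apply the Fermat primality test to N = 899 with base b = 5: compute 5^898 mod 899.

315

5^1 ≡ 5 (mod 899)
5^2 ≡ 5^2 = 25 ≡ 25 (mod 899)
5^4 ≡ 25^2 = 625 ≡ 625 (mod 899)
5^8 ≡ 625^2 = 390625 ≡ 459 (mod 899)
5^16 ≡ 459^2 = 210681 ≡ 315 (mod 899)
5^32 ≡ 315^2 = 99225 ≡ 335 (mod 899)
5^64 ≡ 335^2 = 112225 ≡ 749 (mod 899)
5^128 ≡ 749^2 = 561001 ≡ 25 (mod 899)
5^256 ≡ 25^2 = 625 ≡ 625 (mod 899)
5^512 ≡ 625^2 = 390625 ≡ 459 (mod 899)
898 = 512 + 256 + 128 + 2 in binary powers of 2.
So 5^898 ≡ 459 · 625 · 25 · 25 ≡ 315 (mod 899).
Since 315 ≠ 1, base 5 is a Fermat witness: 899 is composite.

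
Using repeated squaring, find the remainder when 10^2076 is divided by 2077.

10^1 ≡ 10 (mod 2077)
10^2 ≡ 10^2 = 100 ≡ 100 (mod 2077)
10^4 ≡ 100^2 = 10000 ≡ 1692 (mod 2077)
10^8 ≡ 1692^2 = 2862864 ≡ 758 (mod 2077)
10^16 ≡ 758^2 = 574564 ≡ 1312 (mod 2077)
10^32 ≡ 1312^2 = 1721344 ≡ 1588 (mod 2077)
10^64 ≡ 1588^2 = 2521744 ≡ 266 (mod 2077)
10^128 ≡ 266^2 = 70756 ≡ 138 (mod 2077)
10^256 ≡ 138^2 = 19044 ≡ 351 (mod 2077)
10^512 ≡ 351^2 = 123201 ≡ 658 (mod 2077)
10^1024 ≡ 658^2 = 432964 ≡ 948 (mod 2077)
10^2048 ≡ 948^2 = 898704 ≡ 1440 (mod 2077)
2076 = 2048 + 16 + 8 + 4 in binary powers of 2.
So 10^2076 ≡ 1440 · 1312 · 758 · 1692 ≡ 777 (mod 2077).
Since 777 ≠ 1, base 10 is a Fermat witness: 2077 is composite.

777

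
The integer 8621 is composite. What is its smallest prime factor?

8621 is odd.
Digit sum 17, not divisible by 3.
Ends in 1: not divisible by 5.
7: 8621 = 7·1231 + 4
11: 8621 = 11·783 + 8
13: 8621 = 13·663 + 2
17: 8621 = 17·507 + 2
19: 8621 = 19·453 + 14
23: 8621 = 23·374 + 19
29: 8621 = 29·297 + 8
31: 8621 = 31·278 + 3
37: 8621 = 37·233

37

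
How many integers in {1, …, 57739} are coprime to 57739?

50400

Factor: 57739 = 11 · 29 · 181.
φ(57739) = (11−1) · (29−1) · (181−1) = 10 · 28 · 180 = 50400.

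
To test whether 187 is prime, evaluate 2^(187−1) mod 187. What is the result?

2^1 ≡ 2 (mod 187)
2^2 ≡ 2^2 = 4 ≡ 4 (mod 187)
2^4 ≡ 4^2 = 16 ≡ 16 (mod 187)
2^8 ≡ 16^2 = 256 ≡ 69 (mod 187)
2^16 ≡ 69^2 = 4761 ≡ 86 (mod 187)
2^32 ≡ 86^2 = 7396 ≡ 103 (mod 187)
2^64 ≡ 103^2 = 10609 ≡ 137 (mod 187)
2^128 ≡ 137^2 = 18769 ≡ 69 (mod 187)
186 = 128 + 32 + 16 + 8 + 2 in binary powers of 2.
So 2^186 ≡ 69 · 103 · 86 · 69 · 4 ≡ 174 (mod 187).
Since 174 ≠ 1, base 2 is a Fermat witness: 187 is composite.

174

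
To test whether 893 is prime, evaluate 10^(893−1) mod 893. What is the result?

332

10^1 ≡ 10 (mod 893)
10^2 ≡ 10^2 = 100 ≡ 100 (mod 893)
10^4 ≡ 100^2 = 10000 ≡ 177 (mod 893)
10^8 ≡ 177^2 = 31329 ≡ 74 (mod 893)
10^16 ≡ 74^2 = 5476 ≡ 118 (mod 893)
10^32 ≡ 118^2 = 13924 ≡ 529 (mod 893)
10^64 ≡ 529^2 = 279841 ≡ 332 (mod 893)
10^128 ≡ 332^2 = 110224 ≡ 385 (mod 893)
10^256 ≡ 385^2 = 148225 ≡ 880 (mod 893)
10^512 ≡ 880^2 = 774400 ≡ 169 (mod 893)
892 = 512 + 256 + 64 + 32 + 16 + 8 + 4 in binary powers of 2.
So 10^892 ≡ 169 · 880 · 332 · 529 · 118 · 74 · 177 ≡ 332 (mod 893).
Since 332 ≠ 1, base 10 is a Fermat witness: 893 is composite.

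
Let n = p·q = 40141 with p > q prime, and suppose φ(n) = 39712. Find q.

137

φ(n) = (p−1)(q−1) = n − (p+q) + 1, so p + q = 40141 − 39712 + 1 = 430.
p and q are the roots of t² − 430t + 40141 = 0.
Discriminant: 430² − 4·40141 = 184900 − 160564 = 24336; √24336 = 156.
q = (430 − 156)/2 = 137, p = (430 + 156)/2 = 293.
Check: 137 · 293 = 40141.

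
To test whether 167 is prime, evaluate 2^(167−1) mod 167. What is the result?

2^1 ≡ 2 (mod 167)
2^2 ≡ 2^2 = 4 ≡ 4 (mod 167)
2^4 ≡ 4^2 = 16 ≡ 16 (mod 167)
2^8 ≡ 16^2 = 256 ≡ 89 (mod 167)
2^16 ≡ 89^2 = 7921 ≡ 72 (mod 167)
2^32 ≡ 72^2 = 5184 ≡ 7 (mod 167)
2^64 ≡ 7^2 = 49 ≡ 49 (mod 167)
2^128 ≡ 49^2 = 2401 ≡ 63 (mod 167)
166 = 128 + 32 + 4 + 2 in binary powers of 2.
So 2^166 ≡ 63 · 7 · 16 · 4 ≡ 1 (mod 167).
Since the result is 1, base 2 gives no evidence that 167 is composite.

1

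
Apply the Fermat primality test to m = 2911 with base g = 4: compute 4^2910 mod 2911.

1805

4^1 ≡ 4 (mod 2911)
4^2 ≡ 4^2 = 16 ≡ 16 (mod 2911)
4^4 ≡ 16^2 = 256 ≡ 256 (mod 2911)
4^8 ≡ 256^2 = 65536 ≡ 1494 (mod 2911)
4^16 ≡ 1494^2 = 2232036 ≡ 2210 (mod 2911)
4^32 ≡ 2210^2 = 4884100 ≡ 2353 (mod 2911)
4^64 ≡ 2353^2 = 5536609 ≡ 2798 (mod 2911)
4^128 ≡ 2798^2 = 7828804 ≡ 1125 (mod 2911)
4^256 ≡ 1125^2 = 1265625 ≡ 2251 (mod 2911)
4^512 ≡ 2251^2 = 5067001 ≡ 1861 (mod 2911)
4^1024 ≡ 1861^2 = 3463321 ≡ 2142 (mod 2911)
4^2048 ≡ 2142^2 = 4588164 ≡ 428 (mod 2911)
2910 = 2048 + 512 + 256 + 64 + 16 + 8 + 4 + 2 in binary powers of 2.
So 4^2910 ≡ 428 · 1861 · 2251 · 2798 · 2210 · 1494 · 256 · 16 ≡ 1805 (mod 2911).
Since 1805 ≠ 1, base 4 is a Fermat witness: 2911 is composite.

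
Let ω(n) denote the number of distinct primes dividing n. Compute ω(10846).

10846 = 2 · 5423
5423 = 11 · 493
493 = 17 · 29
10846 = 2 · 11 · 17 · 29, which has 4 distinct prime factors.

4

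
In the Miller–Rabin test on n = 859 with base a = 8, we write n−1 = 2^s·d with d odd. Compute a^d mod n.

858

859 − 1 = 858 = 2^1 · 429, so d = 429.
8^1 ≡ 8 (mod 859)
8^2 ≡ 8^2 = 64 ≡ 64 (mod 859)
8^4 ≡ 64^2 = 4096 ≡ 660 (mod 859)
8^8 ≡ 660^2 = 435600 ≡ 87 (mod 859)
8^16 ≡ 87^2 = 7569 ≡ 697 (mod 859)
8^32 ≡ 697^2 = 485809 ≡ 474 (mod 859)
8^64 ≡ 474^2 = 224676 ≡ 477 (mod 859)
8^128 ≡ 477^2 = 227529 ≡ 753 (mod 859)
8^256 ≡ 753^2 = 567009 ≡ 69 (mod 859)
429 = 256 + 128 + 32 + 8 + 4 + 1 in binary powers of 2.
So 8^429 ≡ 69 · 753 · 474 · 87 · 660 · 8 ≡ 858 (mod 859).
Since 8^d ≡ 858 (mod 859), base 8 does not prove 859 composite.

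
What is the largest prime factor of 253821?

73

253821 = 3 · 84607
84607 = 19 · 4453
4453 = 61 · 73
73 is prime.
So 253821 = 3 · 19 · 61 · 73; the largest prime factor is 73.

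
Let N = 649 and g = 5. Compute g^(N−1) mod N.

5^1 ≡ 5 (mod 649)
5^2 ≡ 5^2 = 25 ≡ 25 (mod 649)
5^4 ≡ 25^2 = 625 ≡ 625 (mod 649)
5^8 ≡ 625^2 = 390625 ≡ 576 (mod 649)
5^16 ≡ 576^2 = 331776 ≡ 137 (mod 649)
5^32 ≡ 137^2 = 18769 ≡ 597 (mod 649)
5^64 ≡ 597^2 = 356409 ≡ 108 (mod 649)
5^128 ≡ 108^2 = 11664 ≡ 631 (mod 649)
5^256 ≡ 631^2 = 398161 ≡ 324 (mod 649)
5^512 ≡ 324^2 = 104976 ≡ 487 (mod 649)
648 = 512 + 128 + 8 in binary powers of 2.
So 5^648 ≡ 487 · 631 · 576 ≡ 4 (mod 649).
Since 4 ≠ 1, base 5 is a Fermat witness: 649 is composite.

4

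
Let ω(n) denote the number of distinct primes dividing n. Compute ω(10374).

10374 = 2 · 5187
5187 = 3 · 1729
1729 = 7 · 247
247 = 13 · 19
10374 = 2 · 3 · 7 · 13 · 19, which has 5 distinct prime factors.

5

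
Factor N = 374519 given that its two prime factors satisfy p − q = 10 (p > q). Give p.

Since p = q + 10, we have 374519 = q(q + 10), so q² + 10q − 374519 = 0.
Discriminant: 10² + 4·374519 = 100 + 1498076 = 1498176; √1498176 = 1224.
q = (−10 + 1224)/2 = 607, and p = q + 10 = 617.
Check: 607 · 617 = 374519.

617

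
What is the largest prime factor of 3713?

79

3713 = 47 · 79
79 is prime.
So 3713 = 47 · 79; the largest prime factor is 79.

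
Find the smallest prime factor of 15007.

15007 is odd.
Digit sum 13, not divisible by 3.
Ends in 7: not divisible by 5.
7: 15007 = 7·2143 + 6
11: 15007 = 11·1364 + 3
13: 15007 = 13·1154 + 5
17: 15007 = 17·882 + 13
19: 15007 = 19·789 + 16
23: 15007 = 23·652 + 11
29: 15007 = 29·517 + 14
31: 15007 = 31·484 + 3
37: 15007 = 37·405 + 22
41: 15007 = 41·366 + 1
43: 15007 = 43·349

43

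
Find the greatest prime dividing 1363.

1363 = 29 · 47
47 is prime.
So 1363 = 29 · 47; the largest prime factor is 47.

47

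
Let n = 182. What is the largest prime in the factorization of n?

182 = 2 · 91
91 = 7 · 13
13 is prime.
So 182 = 2 · 7 · 13; the largest prime factor is 13.

13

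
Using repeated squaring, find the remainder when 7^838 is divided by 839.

1

7^1 ≡ 7 (mod 839)
7^2 ≡ 7^2 = 49 ≡ 49 (mod 839)
7^4 ≡ 49^2 = 2401 ≡ 723 (mod 839)
7^8 ≡ 723^2 = 522729 ≡ 32 (mod 839)
7^16 ≡ 32^2 = 1024 ≡ 185 (mod 839)
7^32 ≡ 185^2 = 34225 ≡ 665 (mod 839)
7^64 ≡ 665^2 = 442225 ≡ 72 (mod 839)
7^128 ≡ 72^2 = 5184 ≡ 150 (mod 839)
7^256 ≡ 150^2 = 22500 ≡ 686 (mod 839)
7^512 ≡ 686^2 = 470596 ≡ 756 (mod 839)
838 = 512 + 256 + 64 + 4 + 2 in binary powers of 2.
So 7^838 ≡ 756 · 686 · 72 · 723 · 49 ≡ 1 (mod 839).
Since the result is 1, base 7 gives no evidence that 839 is composite.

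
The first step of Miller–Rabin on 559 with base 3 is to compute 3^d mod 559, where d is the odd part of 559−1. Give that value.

559 − 1 = 558 = 2^1 · 279, so d = 279.
3^1 ≡ 3 (mod 559)
3^2 ≡ 3^2 = 9 ≡ 9 (mod 559)
3^4 ≡ 9^2 = 81 ≡ 81 (mod 559)
3^8 ≡ 81^2 = 6561 ≡ 412 (mod 559)
3^16 ≡ 412^2 = 169744 ≡ 367 (mod 559)
3^32 ≡ 367^2 = 134689 ≡ 529 (mod 559)
3^64 ≡ 529^2 = 279841 ≡ 341 (mod 559)
3^128 ≡ 341^2 = 116281 ≡ 9 (mod 559)
3^256 ≡ 9^2 = 81 ≡ 81 (mod 559)
279 = 256 + 16 + 4 + 2 + 1 in binary powers of 2.
So 3^279 ≡ 81 · 367 · 81 · 9 · 3 ≡ 131 (mod 559).
Squaring chain: 131; never reaches −1, so base 3 is a Miller–Rabin witness that 559 is composite.

131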